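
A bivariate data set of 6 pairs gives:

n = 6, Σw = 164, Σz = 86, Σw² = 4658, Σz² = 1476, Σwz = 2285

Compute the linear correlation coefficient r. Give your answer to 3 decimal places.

-0.318

r = (nΣwz − ΣwΣz) / √[(nΣw² − (Σw)²)(nΣz² − (Σz)²)]
Numerator: 6×2285 − 164×86 = -394
Denominator: √[(27948 − 26896)(8856 − 7396)] = √[1052 × 1460] = 1239.3224
r = -394 / 1239.3224 ≈ -0.318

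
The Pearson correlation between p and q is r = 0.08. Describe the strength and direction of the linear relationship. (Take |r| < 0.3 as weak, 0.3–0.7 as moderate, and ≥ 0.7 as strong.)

weak positive

r = 0.08 > 0 so the relationship is positive.
|r| = 0.08, which falls in the weak range.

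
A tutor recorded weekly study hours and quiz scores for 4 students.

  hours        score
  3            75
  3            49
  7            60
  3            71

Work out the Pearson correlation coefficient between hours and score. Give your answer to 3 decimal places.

-0.214

n = 4, Σx = 16, Σy = 255, Σx² = 76, Σy² = 16667, Σxy = 1005
nΣxy − ΣxΣy = 4020 − 4080 = -60
nΣx² − (Σx)² = 304 − 256 = 48; nΣy² − (Σy)² = 66668 − 65025 = 1643
r = -60 / √(48 × 1643) = -60 / 280.8273 ≈ -0.214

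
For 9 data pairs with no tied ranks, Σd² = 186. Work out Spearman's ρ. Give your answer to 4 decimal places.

ρ = 1 − 6Σd² / [n(n²−1)] = 1 − 6×186 / (9×80)
  = 1 − 1116/720 = 1 − 1.55000 ≈ -0.5500

-0.5500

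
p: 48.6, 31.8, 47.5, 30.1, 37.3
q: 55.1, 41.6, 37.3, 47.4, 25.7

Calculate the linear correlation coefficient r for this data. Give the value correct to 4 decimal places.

n = 5, Σp = 195.3, Σq = 207.1, Σp² = 7926.75, Σq² = 9065.11, Σpq = 8157.84
nΣpq − ΣpΣq = 40789.2 − 40446.63 = 342.57
nΣp² − (Σp)² = 39633.75 − 38142.09 = 1491.66; nΣq² − (Σq)² = 45325.55 − 42890.41 = 2435.14
r = 342.57 / √(1491.66 × 2435.14) = 342.57 / 1905.8859 ≈ 0.1797

0.1797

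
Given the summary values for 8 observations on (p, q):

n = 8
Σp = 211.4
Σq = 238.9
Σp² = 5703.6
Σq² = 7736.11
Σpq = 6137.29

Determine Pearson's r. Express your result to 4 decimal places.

r = (nΣpq − ΣpΣq) / √[(nΣp² − (Σp)²)(nΣq² − (Σq)²)]
Numerator: 8×6137.29 − 211.4×238.9 = -1405.14
Denominator: √[(45628.8 − 44689.96)(61888.88 − 57073.21)] = √[938.84 × 4815.67] = 2126.2981
r = -1405.14 / 2126.2981 ≈ -0.6608

-0.6608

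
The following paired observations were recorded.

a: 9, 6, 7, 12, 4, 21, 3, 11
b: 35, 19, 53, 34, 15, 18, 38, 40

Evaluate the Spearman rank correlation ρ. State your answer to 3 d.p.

Rank a: 5, 3, 4, 7, 2, 8, 1, 6
Rank b: 5, 3, 8, 4, 1, 2, 6, 7
d = rank(a) − rank(b): 0, 0, -4, 3, 1, 6, -5, -1; Σd² = 88
ρ = 1 − 6Σd² / [n(n²−1)] = 1 − 6×88 / (8×63) = 1 − 528/504 ≈ -0.048

-0.048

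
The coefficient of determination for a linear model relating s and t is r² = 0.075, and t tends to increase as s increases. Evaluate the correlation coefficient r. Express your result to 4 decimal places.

0.2739

|r| = √0.075 = 0.2739
The association is positive, so r = 0.2739.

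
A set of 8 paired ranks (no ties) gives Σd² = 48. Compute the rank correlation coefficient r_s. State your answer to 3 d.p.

ρ = 1 − 6Σd² / [n(n²−1)] = 1 − 6×48 / (8×63)
  = 1 − 288/504 = 1 − 0.5714 ≈ 0.429

0.429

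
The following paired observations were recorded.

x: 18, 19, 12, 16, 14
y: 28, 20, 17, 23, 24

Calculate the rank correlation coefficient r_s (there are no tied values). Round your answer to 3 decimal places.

Rank x: 4, 5, 1, 3, 2
Rank y: 5, 2, 1, 3, 4
d = rank(x) − rank(y): -1, 3, 0, 0, -2; Σd² = 14
ρ = 1 − 6Σd² / [n(n²−1)] = 1 − 6×14 / (5×24) = 1 − 84/120 ≈ 0.300

0.300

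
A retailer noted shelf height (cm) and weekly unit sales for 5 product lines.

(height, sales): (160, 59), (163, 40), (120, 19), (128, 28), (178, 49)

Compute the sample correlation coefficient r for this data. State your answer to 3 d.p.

n = 5, Σx = 749, Σy = 195, Σx² = 114637, Σy² = 8627, Σxy = 30546
nΣxy − ΣxΣy = 152730 − 146055 = 6675
nΣx² − (Σx)² = 573185 − 561001 = 12184; nΣy² − (Σy)² = 43135 − 38025 = 5110
r = 6675 / √(12184 × 5110) = 6675 / 7890.5158 ≈ 0.846

0.846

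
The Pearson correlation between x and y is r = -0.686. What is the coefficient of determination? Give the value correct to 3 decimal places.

r² = (-0.686)² = 0.471

0.471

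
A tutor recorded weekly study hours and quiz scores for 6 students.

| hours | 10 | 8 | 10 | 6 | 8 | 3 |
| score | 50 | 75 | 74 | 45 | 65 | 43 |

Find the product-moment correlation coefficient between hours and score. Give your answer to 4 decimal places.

0.6166

n = 6, Σx = 45, Σy = 352, Σx² = 373, Σy² = 21700, Σxy = 2759
nΣxy − ΣxΣy = 16554 − 15840 = 714
nΣx² − (Σx)² = 2238 − 2025 = 213; nΣy² − (Σy)² = 130200 − 123904 = 6296
r = 714 / √(213 × 6296) = 714 / 1158.0363 ≈ 0.6166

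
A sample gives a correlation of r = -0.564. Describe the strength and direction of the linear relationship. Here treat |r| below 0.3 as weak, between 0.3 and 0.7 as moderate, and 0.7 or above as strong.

moderate negative

r = -0.564 < 0 so the relationship is negative.
|r| = 0.564, which falls in the moderate range.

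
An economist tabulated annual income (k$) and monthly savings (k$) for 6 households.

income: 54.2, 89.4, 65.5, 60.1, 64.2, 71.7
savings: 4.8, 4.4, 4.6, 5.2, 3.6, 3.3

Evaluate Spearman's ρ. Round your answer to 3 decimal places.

Rank income: 1, 6, 4, 2, 3, 5
Rank savings: 5, 3, 4, 6, 2, 1
d = rank(income) − rank(savings): -4, 3, 0, -4, 1, 4; Σd² = 58
ρ = 1 − 6Σd² / [n(n²−1)] = 1 − 6×58 / (6×35) = 1 − 348/210 ≈ -0.657

-0.657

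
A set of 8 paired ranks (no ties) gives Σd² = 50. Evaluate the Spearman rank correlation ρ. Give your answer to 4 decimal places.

ρ = 1 − 6Σd² / [n(n²−1)] = 1 − 6×50 / (8×63)
  = 1 − 300/504 = 1 − 0.59524 ≈ 0.4048

0.4048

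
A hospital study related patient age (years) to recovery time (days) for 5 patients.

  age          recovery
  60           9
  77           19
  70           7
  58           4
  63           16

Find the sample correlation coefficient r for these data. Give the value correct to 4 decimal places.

0.6351

n = 5, Σx = 328, Σy = 55, Σx² = 21762, Σy² = 763, Σxy = 3733
nΣxy − ΣxΣy = 18665 − 18040 = 625
nΣx² − (Σx)² = 108810 − 107584 = 1226; nΣy² − (Σy)² = 3815 − 3025 = 790
r = 625 / √(1226 × 790) = 625 / 984.1443 ≈ 0.6351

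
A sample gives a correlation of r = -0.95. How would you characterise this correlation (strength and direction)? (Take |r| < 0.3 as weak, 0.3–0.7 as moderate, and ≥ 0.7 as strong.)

strong negative

r = -0.95 < 0 so the relationship is negative.
|r| = 0.95, which falls in the strong range.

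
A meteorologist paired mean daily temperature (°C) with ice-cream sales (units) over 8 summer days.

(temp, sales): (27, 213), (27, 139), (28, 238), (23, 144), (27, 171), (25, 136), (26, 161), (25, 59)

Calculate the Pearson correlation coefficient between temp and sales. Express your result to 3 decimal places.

n = 8, Σx = 208, Σy = 1261, Σx² = 5426, Σy² = 219209, Σxy = 33158
nΣxy − ΣxΣy = 265264 − 262288 = 2976
nΣx² − (Σx)² = 43408 − 43264 = 144; nΣy² − (Σy)² = 1753672 − 1590121 = 163551
r = 2976 / √(144 × 163551) = 2976 / 4852.9727 ≈ 0.613

0.613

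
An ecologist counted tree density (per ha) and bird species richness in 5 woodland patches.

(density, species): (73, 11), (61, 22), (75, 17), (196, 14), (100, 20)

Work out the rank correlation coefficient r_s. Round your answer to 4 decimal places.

Rank density: 2, 1, 3, 5, 4
Rank species: 1, 5, 3, 2, 4
d = rank(density) − rank(species): 1, -4, 0, 3, 0; Σd² = 26
ρ = 1 − 6Σd² / [n(n²−1)] = 1 − 6×26 / (5×24) = 1 − 156/120 ≈ -0.3000

-0.3000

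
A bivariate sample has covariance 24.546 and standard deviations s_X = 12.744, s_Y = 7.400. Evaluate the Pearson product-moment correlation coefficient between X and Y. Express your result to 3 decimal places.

0.260

r = Cov(X,Y) / (s_X · s_Y) = 24.546 / (12.744 × 7.400)
  = 24.546 / 94.3056 ≈ 0.260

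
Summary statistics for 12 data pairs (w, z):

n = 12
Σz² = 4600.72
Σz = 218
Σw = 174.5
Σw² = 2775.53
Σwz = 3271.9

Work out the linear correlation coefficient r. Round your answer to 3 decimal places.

r = (nΣwz − ΣwΣz) / √[(nΣw² − (Σw)²)(nΣz² − (Σz)²)]
Numerator: 12×3271.9 − 174.5×218 = 1221.8
Denominator: √[(33306.36 − 30450.25)(55208.64 − 47524)] = √[2856.11 × 7684.64] = 4684.8882
r = 1221.8 / 4684.8882 ≈ 0.261

0.261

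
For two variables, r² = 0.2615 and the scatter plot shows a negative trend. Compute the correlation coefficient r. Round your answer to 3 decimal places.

|r| = √0.2615 = 0.511
The association is negative, so r = −0.511.

-0.511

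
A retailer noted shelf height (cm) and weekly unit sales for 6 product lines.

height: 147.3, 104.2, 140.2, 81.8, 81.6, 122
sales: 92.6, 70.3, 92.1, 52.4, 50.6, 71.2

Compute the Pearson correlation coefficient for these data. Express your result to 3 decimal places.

0.979

n = 6, Σx = 677.1, Σy = 429.2, Σx² = 80444.77, Σy² = 32374.82, Σxy = 50979.34
nΣxy − ΣxΣy = 305876.04 − 290611.32 = 15264.72
nΣx² − (Σx)² = 482668.62 − 458464.41 = 24204.21; nΣy² − (Σy)² = 194248.92 − 184212.64 = 10036.28
r = 15264.72 / √(24204.21 × 10036.28) = 15264.72 / 15585.8984 ≈ 0.979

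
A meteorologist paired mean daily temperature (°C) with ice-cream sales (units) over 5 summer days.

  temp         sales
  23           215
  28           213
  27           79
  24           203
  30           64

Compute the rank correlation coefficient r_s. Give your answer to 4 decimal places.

Rank temp: 1, 4, 3, 2, 5
Rank sales: 5, 4, 2, 3, 1
d = rank(temp) − rank(sales): -4, 0, 1, -1, 4; Σd² = 34
ρ = 1 − 6Σd² / [n(n²−1)] = 1 − 6×34 / (5×24) = 1 − 204/120 ≈ -0.7000

-0.7000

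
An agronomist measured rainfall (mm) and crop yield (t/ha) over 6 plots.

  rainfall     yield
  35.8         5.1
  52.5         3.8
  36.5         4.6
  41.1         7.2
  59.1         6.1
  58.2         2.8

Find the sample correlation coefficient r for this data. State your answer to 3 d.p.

-0.328

n = 6, Σx = 283.2, Σy = 29.6, Σx² = 13939.4, Σy² = 158.5, Σxy = 1369.37
nΣxy − ΣxΣy = 8216.22 − 8382.72 = -166.5
nΣx² − (Σx)² = 83636.4 − 80202.24 = 3434.16; nΣy² − (Σy)² = 951 − 876.16 = 74.84
r = -166.5 / √(3434.16 × 74.84) = -166.5 / 506.9640 ≈ -0.328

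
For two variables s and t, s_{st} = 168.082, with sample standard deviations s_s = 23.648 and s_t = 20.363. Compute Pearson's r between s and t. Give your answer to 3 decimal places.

0.349

r = Cov(s,t) / (s_s · s_t) = 168.082 / (23.648 × 20.363)
  = 168.082 / 481.5442 ≈ 0.349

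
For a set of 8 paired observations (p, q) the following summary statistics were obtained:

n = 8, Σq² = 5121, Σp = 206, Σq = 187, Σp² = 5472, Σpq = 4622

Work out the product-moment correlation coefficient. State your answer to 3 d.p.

r = (nΣpq − ΣpΣq) / √[(nΣp² − (Σp)²)(nΣq² − (Σq)²)]
Numerator: 8×4622 − 206×187 = -1546
Denominator: √[(43776 − 42436)(40968 − 34969)] = √[1340 × 5999] = 2835.2531
r = -1546 / 2835.2531 ≈ -0.545

-0.545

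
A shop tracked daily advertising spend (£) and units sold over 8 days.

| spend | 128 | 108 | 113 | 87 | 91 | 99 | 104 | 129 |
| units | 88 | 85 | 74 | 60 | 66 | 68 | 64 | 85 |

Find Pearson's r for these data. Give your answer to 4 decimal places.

n = 8, Σx = 859, Σy = 590, Σx² = 93925, Σy² = 44346, Σxy = 64385
nΣxy − ΣxΣy = 515080 − 506810 = 8270
nΣx² − (Σx)² = 751400 − 737881 = 13519; nΣy² − (Σy)² = 354768 − 348100 = 6668
r = 8270 / √(13519 × 6668) = 8270 / 9494.4559 ≈ 0.8710

0.8710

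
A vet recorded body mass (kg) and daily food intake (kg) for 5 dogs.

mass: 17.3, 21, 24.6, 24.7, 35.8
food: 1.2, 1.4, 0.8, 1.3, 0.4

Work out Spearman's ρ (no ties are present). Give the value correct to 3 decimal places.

Rank mass: 1, 2, 3, 4, 5
Rank food: 3, 5, 2, 4, 1
d = rank(mass) − rank(food): -2, -3, 1, 0, 4; Σd² = 30
ρ = 1 − 6Σd² / [n(n²−1)] = 1 − 6×30 / (5×24) = 1 − 180/120 ≈ -0.500

-0.500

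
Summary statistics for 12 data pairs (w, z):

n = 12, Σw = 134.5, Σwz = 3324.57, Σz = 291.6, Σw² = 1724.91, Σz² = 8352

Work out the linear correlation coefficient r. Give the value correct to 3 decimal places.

0.107

r = (nΣwz − ΣwΣz) / √[(nΣw² − (Σw)²)(nΣz² − (Σz)²)]
Numerator: 12×3324.57 − 134.5×291.6 = 674.64
Denominator: √[(20698.92 − 18090.25)(100224 − 85030.56)] = √[2608.67 × 15193.44] = 6295.6073
r = 674.64 / 6295.6073 ≈ 0.107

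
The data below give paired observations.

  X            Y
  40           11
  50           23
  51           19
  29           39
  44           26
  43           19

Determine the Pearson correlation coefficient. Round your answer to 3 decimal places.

-0.579

n = 6, ΣX = 257, ΣY = 137, ΣX² = 11327, ΣY² = 3569, ΣXY = 5651
nΣXY − ΣXΣY = 33906 − 35209 = -1303
nΣX² − (ΣX)² = 67962 − 66049 = 1913; nΣY² − (ΣY)² = 21414 − 18769 = 2645
r = -1303 / √(1913 × 2645) = -1303 / 2249.4188 ≈ -0.579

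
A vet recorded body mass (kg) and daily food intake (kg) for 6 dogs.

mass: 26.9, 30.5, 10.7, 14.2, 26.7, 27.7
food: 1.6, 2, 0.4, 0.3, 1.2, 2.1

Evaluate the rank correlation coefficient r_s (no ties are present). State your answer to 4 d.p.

0.8857

Rank mass: 4, 6, 1, 2, 3, 5
Rank food: 4, 5, 2, 1, 3, 6
d = rank(mass) − rank(food): 0, 1, -1, 1, 0, -1; Σd² = 4
ρ = 1 − 6Σd² / [n(n²−1)] = 1 − 6×4 / (6×35) = 1 − 24/210 ≈ 0.8857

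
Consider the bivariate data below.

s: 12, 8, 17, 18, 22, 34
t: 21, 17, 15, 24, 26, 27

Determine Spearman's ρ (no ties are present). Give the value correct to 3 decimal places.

Rank s: 2, 1, 3, 4, 5, 6
Rank t: 3, 2, 1, 4, 5, 6
d = rank(s) − rank(t): -1, -1, 2, 0, 0, 0; Σd² = 6
ρ = 1 − 6Σd² / [n(n²−1)] = 1 − 6×6 / (6×35) = 1 − 36/210 ≈ 0.829

0.829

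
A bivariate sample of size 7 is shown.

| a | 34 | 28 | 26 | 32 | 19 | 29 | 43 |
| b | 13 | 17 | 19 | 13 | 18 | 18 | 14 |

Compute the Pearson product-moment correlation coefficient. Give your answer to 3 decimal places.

-0.713

n = 7, Σa = 211, Σb = 112, Σa² = 6691, Σb² = 1832, Σab = 3294
nΣab − ΣaΣb = 23058 − 23632 = -574
nΣa² − (Σa)² = 46837 − 44521 = 2316; nΣb² − (Σb)² = 12824 − 12544 = 280
r = -574 / √(2316 × 280) = -574 / 805.2826 ≈ -0.713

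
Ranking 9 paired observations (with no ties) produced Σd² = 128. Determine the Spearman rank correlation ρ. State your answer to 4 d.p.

ρ = 1 − 6Σd² / [n(n²−1)] = 1 − 6×128 / (9×80)
  = 1 − 768/720 = 1 − 1.06667 ≈ -0.0667

-0.0667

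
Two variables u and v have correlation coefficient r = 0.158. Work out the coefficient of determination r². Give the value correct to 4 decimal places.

r² = (0.158)² = 0.0250

0.0250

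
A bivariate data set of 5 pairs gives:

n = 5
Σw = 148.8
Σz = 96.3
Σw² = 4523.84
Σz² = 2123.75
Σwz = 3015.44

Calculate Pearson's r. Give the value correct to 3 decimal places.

r = (nΣwz − ΣwΣz) / √[(nΣw² − (Σw)²)(nΣz² − (Σz)²)]
Numerator: 5×3015.44 − 148.8×96.3 = 747.76
Denominator: √[(22619.2 − 22141.44)(10618.75 − 9273.69)] = √[477.76 × 1345.06] = 801.6332
r = 747.76 / 801.6332 ≈ 0.933

0.933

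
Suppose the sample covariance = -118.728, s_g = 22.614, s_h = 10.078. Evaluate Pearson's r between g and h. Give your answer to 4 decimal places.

r = Cov(g,h) / (s_g · s_h) = -118.728 / (22.614 × 10.078)
  = -118.728 / 227.9039 ≈ -0.5210

-0.5210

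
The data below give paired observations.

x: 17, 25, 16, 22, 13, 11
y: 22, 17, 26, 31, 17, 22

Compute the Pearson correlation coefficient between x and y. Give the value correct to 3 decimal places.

0.139

n = 6, Σx = 104, Σy = 135, Σx² = 1944, Σy² = 3183, Σxy = 2360
nΣxy − ΣxΣy = 14160 − 14040 = 120
nΣx² − (Σx)² = 11664 − 10816 = 848; nΣy² − (Σy)² = 19098 − 18225 = 873
r = 120 / √(848 × 873) = 120 / 860.4092 ≈ 0.139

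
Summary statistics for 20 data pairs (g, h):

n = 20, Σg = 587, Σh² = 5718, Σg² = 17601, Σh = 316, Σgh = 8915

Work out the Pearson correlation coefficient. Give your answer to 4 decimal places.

r = (nΣgh − ΣgΣh) / √[(nΣg² − (Σg)²)(nΣh² − (Σh)²)]
Numerator: 20×8915 − 587×316 = -7192
Denominator: √[(352020 − 344569)(114360 − 99856)] = √[7451 × 14504] = 10395.6387
r = -7192 / 10395.6387 ≈ -0.6918

-0.6918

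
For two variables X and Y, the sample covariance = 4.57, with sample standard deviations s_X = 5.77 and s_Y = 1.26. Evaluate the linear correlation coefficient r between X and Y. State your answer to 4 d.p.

0.6286

r = Cov(X,Y) / (s_X · s_Y) = 4.57 / (5.77 × 1.26)
  = 4.57 / 7.2702 ≈ 0.6286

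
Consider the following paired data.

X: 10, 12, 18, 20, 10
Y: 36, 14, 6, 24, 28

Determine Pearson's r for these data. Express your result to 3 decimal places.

-0.525

n = 5, ΣX = 70, ΣY = 108, ΣX² = 1068, ΣY² = 2888, ΣXY = 1396
nΣXY − ΣXΣY = 6980 − 7560 = -580
nΣX² − (ΣX)² = 5340 − 4900 = 440; nΣY² − (ΣY)² = 14440 − 11664 = 2776
r = -580 / √(440 × 2776) = -580 / 1105.1878 ≈ -0.525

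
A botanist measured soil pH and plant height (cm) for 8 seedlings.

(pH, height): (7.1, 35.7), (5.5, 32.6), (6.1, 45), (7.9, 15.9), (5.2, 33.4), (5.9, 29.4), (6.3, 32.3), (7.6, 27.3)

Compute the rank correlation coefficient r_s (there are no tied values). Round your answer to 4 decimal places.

Rank pH: 6, 2, 4, 8, 1, 3, 5, 7
Rank height: 7, 5, 8, 1, 6, 3, 4, 2
d = rank(pH) − rank(height): -1, -3, -4, 7, -5, 0, 1, 5; Σd² = 126
ρ = 1 − 6Σd² / [n(n²−1)] = 1 − 6×126 / (8×63) = 1 − 756/504 ≈ -0.5000

-0.5000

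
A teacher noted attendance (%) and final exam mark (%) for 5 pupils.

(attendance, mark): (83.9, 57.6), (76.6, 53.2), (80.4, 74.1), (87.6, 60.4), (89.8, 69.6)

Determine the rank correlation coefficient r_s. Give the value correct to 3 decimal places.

0.400

Rank attendance: 3, 1, 2, 4, 5
Rank mark: 2, 1, 5, 3, 4
d = rank(attendance) − rank(mark): 1, 0, -3, 1, 1; Σd² = 12
ρ = 1 − 6Σd² / [n(n²−1)] = 1 − 6×12 / (5×24) = 1 − 72/120 ≈ 0.400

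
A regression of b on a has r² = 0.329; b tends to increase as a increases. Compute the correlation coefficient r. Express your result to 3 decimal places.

0.574

|r| = √0.329 = 0.574
The association is positive, so r = 0.574.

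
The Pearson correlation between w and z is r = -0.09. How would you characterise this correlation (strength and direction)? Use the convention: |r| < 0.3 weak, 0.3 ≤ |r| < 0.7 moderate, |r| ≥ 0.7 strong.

r = -0.09 < 0 so the relationship is negative.
|r| = 0.09, which falls in the weak range.

weak negative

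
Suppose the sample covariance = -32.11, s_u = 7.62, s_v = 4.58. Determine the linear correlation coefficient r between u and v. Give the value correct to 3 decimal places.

r = Cov(u,v) / (s_u · s_v) = -32.11 / (7.62 × 4.58)
  = -32.11 / 34.8996 ≈ -0.920

-0.920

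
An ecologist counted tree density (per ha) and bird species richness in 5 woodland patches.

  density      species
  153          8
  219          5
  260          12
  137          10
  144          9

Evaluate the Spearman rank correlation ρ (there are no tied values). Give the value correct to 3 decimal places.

Rank density: 3, 4, 5, 1, 2
Rank species: 2, 1, 5, 4, 3
d = rank(density) − rank(species): 1, 3, 0, -3, -1; Σd² = 20
ρ = 1 − 6Σd² / [n(n²−1)] = 1 − 6×20 / (5×24) = 1 − 120/120 ≈ 0.000

0.000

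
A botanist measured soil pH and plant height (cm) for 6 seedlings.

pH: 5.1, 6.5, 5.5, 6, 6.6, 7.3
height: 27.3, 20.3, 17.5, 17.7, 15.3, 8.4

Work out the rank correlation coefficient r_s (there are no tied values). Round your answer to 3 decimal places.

-0.771

Rank pH: 1, 4, 2, 3, 5, 6
Rank height: 6, 5, 3, 4, 2, 1
d = rank(pH) − rank(height): -5, -1, -1, -1, 3, 5; Σd² = 62
ρ = 1 − 6Σd² / [n(n²−1)] = 1 − 6×62 / (6×35) = 1 − 372/210 ≈ -0.771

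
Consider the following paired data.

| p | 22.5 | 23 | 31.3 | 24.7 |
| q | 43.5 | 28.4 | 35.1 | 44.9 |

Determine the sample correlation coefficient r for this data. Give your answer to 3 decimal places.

-0.158

n = 4, Σp = 101.5, Σq = 151.9, Σp² = 2625.03, Σq² = 5946.83, Σpq = 3839.61
nΣpq − ΣpΣq = 15358.44 − 15417.85 = -59.41
nΣp² − (Σp)² = 10500.12 − 10302.25 = 197.87; nΣq² − (Σq)² = 23787.32 − 23073.61 = 713.71
r = -59.41 / √(197.87 × 713.71) = -59.41 / 375.7949 ≈ -0.158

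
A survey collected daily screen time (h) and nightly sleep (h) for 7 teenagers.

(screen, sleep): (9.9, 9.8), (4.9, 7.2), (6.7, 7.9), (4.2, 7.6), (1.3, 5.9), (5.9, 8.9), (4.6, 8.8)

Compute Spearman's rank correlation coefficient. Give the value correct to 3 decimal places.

0.750

Rank screen: 7, 4, 6, 2, 1, 5, 3
Rank sleep: 7, 2, 4, 3, 1, 6, 5
d = rank(screen) − rank(sleep): 0, 2, 2, -1, 0, -1, -2; Σd² = 14
ρ = 1 − 6Σd² / [n(n²−1)] = 1 − 6×14 / (7×48) = 1 − 84/336 ≈ 0.750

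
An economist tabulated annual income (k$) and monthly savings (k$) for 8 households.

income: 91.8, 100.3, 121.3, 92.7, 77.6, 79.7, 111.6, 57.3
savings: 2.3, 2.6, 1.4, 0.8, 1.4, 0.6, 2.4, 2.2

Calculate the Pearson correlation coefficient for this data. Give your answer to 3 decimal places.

0.112

n = 8, Σx = 732.3, Σy = 13.7, Σx² = 69906.01, Σy² = 27.57, Σxy = 1266.26
nΣxy − ΣxΣy = 10130.08 − 10032.51 = 97.57
nΣx² − (Σx)² = 559248.08 − 536263.29 = 22984.79; nΣy² − (Σy)² = 220.56 − 187.69 = 32.87
r = 97.57 / √(22984.79 × 32.87) = 97.57 / 869.2008 ≈ 0.112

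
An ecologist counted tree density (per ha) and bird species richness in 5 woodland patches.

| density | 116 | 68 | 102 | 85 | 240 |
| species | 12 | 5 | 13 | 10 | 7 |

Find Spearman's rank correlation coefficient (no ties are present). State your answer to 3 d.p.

Rank density: 4, 1, 3, 2, 5
Rank species: 4, 1, 5, 3, 2
d = rank(density) − rank(species): 0, 0, -2, -1, 3; Σd² = 14
ρ = 1 − 6Σd² / [n(n²−1)] = 1 − 6×14 / (5×24) = 1 − 84/120 ≈ 0.300

0.300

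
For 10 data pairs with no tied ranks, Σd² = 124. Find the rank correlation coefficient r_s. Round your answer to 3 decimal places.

0.248

ρ = 1 − 6Σd² / [n(n²−1)] = 1 − 6×124 / (10×99)
  = 1 − 744/990 = 1 − 0.7515 ≈ 0.248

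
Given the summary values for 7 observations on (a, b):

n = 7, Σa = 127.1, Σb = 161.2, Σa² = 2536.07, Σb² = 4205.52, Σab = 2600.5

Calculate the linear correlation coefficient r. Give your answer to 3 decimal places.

-0.973

r = (nΣab − ΣaΣb) / √[(nΣa² − (Σa)²)(nΣb² − (Σb)²)]
Numerator: 7×2600.5 − 127.1×161.2 = -2285.02
Denominator: √[(17752.49 − 16154.41)(29438.64 − 25985.44)] = √[1598.08 × 3453.2] = 2349.1466
r = -2285.02 / 2349.1466 ≈ -0.973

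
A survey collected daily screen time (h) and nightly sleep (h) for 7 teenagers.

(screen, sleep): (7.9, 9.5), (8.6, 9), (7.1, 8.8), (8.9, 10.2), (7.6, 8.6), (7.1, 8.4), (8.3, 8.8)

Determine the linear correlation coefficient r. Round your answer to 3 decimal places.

0.714

n = 7, Σx = 55.5, Σy = 63.3, Σx² = 443.05, Σy² = 574.69, Σxy = 503.75
nΣxy − ΣxΣy = 3526.25 − 3513.15 = 13.1
nΣx² − (Σx)² = 3101.35 − 3080.25 = 21.1; nΣy² − (Σy)² = 4022.83 − 4006.89 = 15.94
r = 13.1 / √(21.1 × 15.94) = 13.1 / 18.3394 ≈ 0.714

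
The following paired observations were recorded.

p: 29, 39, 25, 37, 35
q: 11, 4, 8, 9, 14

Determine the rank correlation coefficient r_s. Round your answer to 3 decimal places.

-0.300

Rank p: 2, 5, 1, 4, 3
Rank q: 4, 1, 2, 3, 5
d = rank(p) − rank(q): -2, 4, -1, 1, -2; Σd² = 26
ρ = 1 − 6Σd² / [n(n²−1)] = 1 − 6×26 / (5×24) = 1 − 156/120 ≈ -0.300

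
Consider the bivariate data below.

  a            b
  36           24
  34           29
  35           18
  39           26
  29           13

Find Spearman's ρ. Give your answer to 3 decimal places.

Rank a: 4, 2, 3, 5, 1
Rank b: 3, 5, 2, 4, 1
d = rank(a) − rank(b): 1, -3, 1, 1, 0; Σd² = 12
ρ = 1 − 6Σd² / [n(n²−1)] = 1 − 6×12 / (5×24) = 1 − 72/120 ≈ 0.400

0.400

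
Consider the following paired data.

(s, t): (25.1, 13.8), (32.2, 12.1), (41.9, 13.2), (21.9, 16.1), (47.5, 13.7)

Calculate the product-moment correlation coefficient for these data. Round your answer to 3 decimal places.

-0.486

n = 5, Σs = 168.6, Σt = 68.9, Σs² = 6158.32, Σt² = 957.99, Σst = 2292.42
nΣst − ΣsΣt = 11462.1 − 11616.54 = -154.44
nΣs² − (Σs)² = 30791.6 − 28425.96 = 2365.64; nΣt² − (Σt)² = 4789.95 − 4747.21 = 42.74
r = -154.44 / √(2365.64 × 42.74) = -154.44 / 317.9740 ≈ -0.486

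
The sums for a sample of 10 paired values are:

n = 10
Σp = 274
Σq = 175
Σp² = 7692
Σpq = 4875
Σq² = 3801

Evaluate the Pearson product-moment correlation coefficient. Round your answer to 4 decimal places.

0.2168

r = (nΣpq − ΣpΣq) / √[(nΣp² − (Σp)²)(nΣq² − (Σq)²)]
Numerator: 10×4875 − 274×175 = 800
Denominator: √[(76920 − 75076)(38010 − 30625)] = √[1844 × 7385] = 3690.2493
r = 800 / 3690.2493 ≈ 0.2168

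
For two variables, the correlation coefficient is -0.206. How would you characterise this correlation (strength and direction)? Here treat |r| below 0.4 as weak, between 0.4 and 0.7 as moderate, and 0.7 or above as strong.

r = -0.206 < 0 so the relationship is negative.
|r| = 0.206, which falls in the weak range.

weak negative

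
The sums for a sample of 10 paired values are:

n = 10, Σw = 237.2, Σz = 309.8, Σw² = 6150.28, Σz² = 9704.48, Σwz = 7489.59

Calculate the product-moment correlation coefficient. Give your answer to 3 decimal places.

r = (nΣwz − ΣwΣz) / √[(nΣw² − (Σw)²)(nΣz² − (Σz)²)]
Numerator: 10×7489.59 − 237.2×309.8 = 1411.34
Denominator: √[(61502.8 − 56263.84)(97044.8 − 95976.04)] = √[5238.96 × 1068.76] = 2366.2610
r = 1411.34 / 2366.2610 ≈ 0.596

0.596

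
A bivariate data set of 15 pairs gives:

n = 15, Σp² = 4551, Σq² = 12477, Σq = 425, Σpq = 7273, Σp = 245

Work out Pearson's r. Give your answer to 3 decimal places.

r = (nΣpq − ΣpΣq) / √[(nΣp² − (Σp)²)(nΣq² − (Σq)²)]
Numerator: 15×7273 − 245×425 = 4970
Denominator: √[(68265 − 60025)(187155 − 180625)] = √[8240 × 6530] = 7335.3391
r = 4970 / 7335.3391 ≈ 0.678

0.678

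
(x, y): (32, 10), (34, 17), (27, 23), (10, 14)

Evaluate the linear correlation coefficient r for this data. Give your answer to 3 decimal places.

0.061

n = 4, Σx = 103, Σy = 64, Σx² = 3009, Σy² = 1114, Σxy = 1659
nΣxy − ΣxΣy = 6636 − 6592 = 44
nΣx² − (Σx)² = 12036 − 10609 = 1427; nΣy² − (Σy)² = 4456 − 4096 = 360
r = 44 / √(1427 × 360) = 44 / 716.7426 ≈ 0.061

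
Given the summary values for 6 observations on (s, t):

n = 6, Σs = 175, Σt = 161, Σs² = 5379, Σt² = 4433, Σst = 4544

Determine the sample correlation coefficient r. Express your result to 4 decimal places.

r = (nΣst − ΣsΣt) / √[(nΣs² − (Σs)²)(nΣt² − (Σt)²)]
Numerator: 6×4544 − 175×161 = -911
Denominator: √[(32274 − 30625)(26598 − 25921)] = √[1649 × 677] = 1056.5855
r = -911 / 1056.5855 ≈ -0.8622

-0.8622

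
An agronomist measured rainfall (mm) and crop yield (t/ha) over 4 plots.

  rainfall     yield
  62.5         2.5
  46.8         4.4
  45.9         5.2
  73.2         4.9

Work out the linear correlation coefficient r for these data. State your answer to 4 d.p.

-0.2333

n = 4, Σx = 228.4, Σy = 17, Σx² = 13561.54, Σy² = 76.66, Σxy = 959.53
nΣxy − ΣxΣy = 3838.12 − 3882.8 = -44.68
nΣx² − (Σx)² = 54246.16 − 52166.56 = 2079.6; nΣy² − (Σy)² = 306.64 − 289 = 17.64
r = -44.68 / √(2079.6 × 17.64) = -44.68 / 191.5311 ≈ -0.2333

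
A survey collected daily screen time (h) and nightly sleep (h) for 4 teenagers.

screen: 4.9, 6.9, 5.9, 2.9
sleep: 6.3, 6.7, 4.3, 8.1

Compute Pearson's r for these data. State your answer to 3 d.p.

-0.603

n = 4, Σx = 20.6, Σy = 25.4, Σx² = 114.84, Σy² = 168.68, Σxy = 125.96
nΣxy − ΣxΣy = 503.84 − 523.24 = -19.4
nΣx² − (Σx)² = 459.36 − 424.36 = 35; nΣy² − (Σy)² = 674.72 − 645.16 = 29.56
r = -19.4 / √(35 × 29.56) = -19.4 / 32.1652 ≈ -0.603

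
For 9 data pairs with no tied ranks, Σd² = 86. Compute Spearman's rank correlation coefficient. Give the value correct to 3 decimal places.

ρ = 1 − 6Σd² / [n(n²−1)] = 1 − 6×86 / (9×80)
  = 1 − 516/720 = 1 − 0.7167 ≈ 0.283

0.283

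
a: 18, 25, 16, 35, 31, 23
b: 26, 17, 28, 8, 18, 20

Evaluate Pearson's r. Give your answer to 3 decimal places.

n = 6, Σa = 148, Σb = 117, Σa² = 3920, Σb² = 2537, Σab = 2639
nΣab − ΣaΣb = 15834 − 17316 = -1482
nΣa² − (Σa)² = 23520 − 21904 = 1616; nΣb² − (Σb)² = 15222 − 13689 = 1533
r = -1482 / √(1616 × 1533) = -1482 / 1573.9530 ≈ -0.942

-0.942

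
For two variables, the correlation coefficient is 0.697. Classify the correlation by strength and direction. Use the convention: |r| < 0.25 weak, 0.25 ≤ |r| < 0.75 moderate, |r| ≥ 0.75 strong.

moderate positive

r = 0.697 > 0 so the relationship is positive.
|r| = 0.697, which falls in the moderate range.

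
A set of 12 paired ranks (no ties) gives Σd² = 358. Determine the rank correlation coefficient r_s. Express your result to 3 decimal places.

ρ = 1 − 6Σd² / [n(n²−1)] = 1 − 6×358 / (12×143)
  = 1 − 2148/1716 = 1 − 1.2517 ≈ -0.252

-0.252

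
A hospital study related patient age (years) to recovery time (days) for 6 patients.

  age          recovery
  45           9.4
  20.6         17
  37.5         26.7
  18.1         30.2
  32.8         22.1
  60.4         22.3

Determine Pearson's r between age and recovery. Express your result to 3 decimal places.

n = 6, Σx = 214.4, Σy = 127.7, Σx² = 8907.22, Σy² = 2987.99, Σxy = 4392.87
nΣxy − ΣxΣy = 26357.22 − 27378.88 = -1021.66
nΣx² − (Σx)² = 53443.32 − 45967.36 = 7475.96; nΣy² − (Σy)² = 17927.94 − 16307.29 = 1620.65
r = -1021.66 / √(7475.96 × 1620.65) = -1021.66 / 3480.7922 ≈ -0.294

-0.294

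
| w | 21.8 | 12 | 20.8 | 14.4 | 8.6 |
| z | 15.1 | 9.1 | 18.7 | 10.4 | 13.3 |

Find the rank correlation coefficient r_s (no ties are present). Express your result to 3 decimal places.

Rank w: 5, 2, 4, 3, 1
Rank z: 4, 1, 5, 2, 3
d = rank(w) − rank(z): 1, 1, -1, 1, -2; Σd² = 8
ρ = 1 − 6Σd² / [n(n²−1)] = 1 − 6×8 / (5×24) = 1 − 48/120 ≈ 0.600

0.600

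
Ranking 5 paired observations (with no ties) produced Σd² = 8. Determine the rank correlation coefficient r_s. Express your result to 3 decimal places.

0.600

ρ = 1 − 6Σd² / [n(n²−1)] = 1 − 6×8 / (5×24)
  = 1 − 48/120 = 1 − 0.4000 ≈ 0.600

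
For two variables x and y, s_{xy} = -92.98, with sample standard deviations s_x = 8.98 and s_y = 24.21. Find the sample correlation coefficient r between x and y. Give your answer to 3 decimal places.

-0.428

r = Cov(x,y) / (s_x · s_y) = -92.98 / (8.98 × 24.21)
  = -92.98 / 217.4058 ≈ -0.428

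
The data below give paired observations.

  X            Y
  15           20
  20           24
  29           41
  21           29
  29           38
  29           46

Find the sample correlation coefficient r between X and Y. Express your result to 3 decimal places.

n = 6, ΣX = 143, ΣY = 198, ΣX² = 3589, ΣY² = 7058, ΣXY = 5014
nΣXY − ΣXΣY = 30084 − 28314 = 1770
nΣX² − (ΣX)² = 21534 − 20449 = 1085; nΣY² − (ΣY)² = 42348 − 39204 = 3144
r = 1770 / √(1085 × 3144) = 1770 / 1846.9542 ≈ 0.958

0.958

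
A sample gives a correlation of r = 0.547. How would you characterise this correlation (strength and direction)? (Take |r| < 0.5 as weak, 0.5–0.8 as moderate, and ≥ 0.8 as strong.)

moderate positive

r = 0.547 > 0 so the relationship is positive.
|r| = 0.547, which falls in the moderate range.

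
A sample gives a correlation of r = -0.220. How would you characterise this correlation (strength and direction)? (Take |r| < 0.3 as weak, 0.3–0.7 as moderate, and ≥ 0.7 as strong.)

weak negative

r = -0.220 < 0 so the relationship is negative.
|r| = 0.220, which falls in the weak range.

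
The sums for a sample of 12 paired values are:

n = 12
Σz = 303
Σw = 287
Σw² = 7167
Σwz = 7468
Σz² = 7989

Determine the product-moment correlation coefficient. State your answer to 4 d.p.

r = (nΣwz − ΣwΣz) / √[(nΣw² − (Σw)²)(nΣz² − (Σz)²)]
Numerator: 12×7468 − 287×303 = 2655
Denominator: √[(86004 − 82369)(95868 − 91809)] = √[3635 × 4059] = 3841.1541
r = 2655 / 3841.1541 ≈ 0.6912

0.6912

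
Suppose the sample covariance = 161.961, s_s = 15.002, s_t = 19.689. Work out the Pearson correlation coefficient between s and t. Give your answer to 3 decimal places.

r = Cov(s,t) / (s_s · s_t) = 161.961 / (15.002 × 19.689)
  = 161.961 / 295.3744 ≈ 0.548

0.548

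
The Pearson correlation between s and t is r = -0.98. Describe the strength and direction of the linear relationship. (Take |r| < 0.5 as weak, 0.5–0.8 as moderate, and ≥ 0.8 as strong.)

r = -0.98 < 0 so the relationship is negative.
|r| = 0.98, which falls in the strong range.

strong negative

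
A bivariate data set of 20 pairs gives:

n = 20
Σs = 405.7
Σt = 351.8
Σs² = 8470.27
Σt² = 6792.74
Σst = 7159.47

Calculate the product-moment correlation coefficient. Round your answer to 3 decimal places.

r = (nΣst − ΣsΣt) / √[(nΣs² − (Σs)²)(nΣt² − (Σt)²)]
Numerator: 20×7159.47 − 405.7×351.8 = 464.14
Denominator: √[(169405.4 − 164592.49)(135854.8 − 123763.24)] = √[4812.91 × 12091.56] = 7628.6034
r = 464.14 / 7628.6034 ≈ 0.061

0.061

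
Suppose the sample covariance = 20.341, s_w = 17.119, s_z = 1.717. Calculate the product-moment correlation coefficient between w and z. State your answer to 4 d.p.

r = Cov(w,z) / (s_w · s_z) = 20.341 / (17.119 × 1.717)
  = 20.341 / 29.3933 ≈ 0.6920

0.6920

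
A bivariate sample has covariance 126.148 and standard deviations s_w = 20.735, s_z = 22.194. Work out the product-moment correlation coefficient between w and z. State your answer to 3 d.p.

r = Cov(w,z) / (s_w · s_z) = 126.148 / (20.735 × 22.194)
  = 126.148 / 460.1926 ≈ 0.274

0.274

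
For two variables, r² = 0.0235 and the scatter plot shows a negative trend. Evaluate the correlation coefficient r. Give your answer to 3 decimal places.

|r| = √0.0235 = 0.153
The association is negative, so r = −0.153.

-0.153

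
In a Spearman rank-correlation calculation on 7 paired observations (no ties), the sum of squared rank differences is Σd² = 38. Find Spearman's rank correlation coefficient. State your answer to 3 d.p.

ρ = 1 − 6Σd² / [n(n²−1)] = 1 − 6×38 / (7×48)
  = 1 − 228/336 = 1 − 0.6786 ≈ 0.321

0.321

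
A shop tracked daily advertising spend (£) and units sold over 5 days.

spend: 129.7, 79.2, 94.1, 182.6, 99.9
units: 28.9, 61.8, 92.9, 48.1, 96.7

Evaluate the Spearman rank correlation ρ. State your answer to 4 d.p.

-0.5000

Rank spend: 4, 1, 2, 5, 3
Rank units: 1, 3, 4, 2, 5
d = rank(spend) − rank(units): 3, -2, -2, 3, -2; Σd² = 30
ρ = 1 − 6Σd² / [n(n²−1)] = 1 − 6×30 / (5×24) = 1 − 180/120 ≈ -0.5000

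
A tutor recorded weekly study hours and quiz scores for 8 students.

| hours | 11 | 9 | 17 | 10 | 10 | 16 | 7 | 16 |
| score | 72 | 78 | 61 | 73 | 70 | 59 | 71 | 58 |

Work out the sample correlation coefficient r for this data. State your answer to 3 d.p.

-0.889

n = 8, Σx = 96, Σy = 542, Σx² = 1252, Σy² = 37104, Σxy = 6330
nΣxy − ΣxΣy = 50640 − 52032 = -1392
nΣx² − (Σx)² = 10016 − 9216 = 800; nΣy² − (Σy)² = 296832 − 293764 = 3068
r = -1392 / √(800 × 3068) = -1392 / 1566.6525 ≈ -0.889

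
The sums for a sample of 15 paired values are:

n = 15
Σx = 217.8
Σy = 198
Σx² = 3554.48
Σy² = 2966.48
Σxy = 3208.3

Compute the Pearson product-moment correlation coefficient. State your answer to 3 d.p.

r = (nΣxy − ΣxΣy) / √[(nΣx² − (Σx)²)(nΣy² − (Σy)²)]
Numerator: 15×3208.3 − 217.8×198 = 5000.1
Denominator: √[(53317.2 − 47436.84)(44497.2 − 39204)] = √[5880.36 × 5293.2] = 5579.0610
r = 5000.1 / 5579.0610 ≈ 0.896

0.896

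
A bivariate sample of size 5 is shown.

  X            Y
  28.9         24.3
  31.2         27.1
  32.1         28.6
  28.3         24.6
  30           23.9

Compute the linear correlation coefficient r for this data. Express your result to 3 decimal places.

n = 5, ΣX = 150.5, ΣY = 128.5, ΣX² = 4539.95, ΣY² = 3319.23, ΣXY = 3879.03
nΣXY − ΣXΣY = 19395.15 − 19339.25 = 55.9
nΣX² − (ΣX)² = 22699.75 − 22650.25 = 49.5; nΣY² − (ΣY)² = 16596.15 − 16512.25 = 83.9
r = 55.9 / √(49.5 × 83.9) = 55.9 / 64.4442 ≈ 0.867

0.867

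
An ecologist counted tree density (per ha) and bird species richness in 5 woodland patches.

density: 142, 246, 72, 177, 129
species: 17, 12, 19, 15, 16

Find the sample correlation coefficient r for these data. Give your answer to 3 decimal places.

n = 5, Σx = 766, Σy = 79, Σx² = 133834, Σy² = 1275, Σxy = 11453
nΣxy − ΣxΣy = 57265 − 60514 = -3249
nΣx² − (Σx)² = 669170 − 586756 = 82414; nΣy² − (Σy)² = 6375 − 6241 = 134
r = -3249 / √(82414 × 134) = -3249 / 3323.1726 ≈ -0.978

-0.978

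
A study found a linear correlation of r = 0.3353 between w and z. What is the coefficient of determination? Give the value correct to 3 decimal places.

r² = (0.3353)² = 0.112

0.112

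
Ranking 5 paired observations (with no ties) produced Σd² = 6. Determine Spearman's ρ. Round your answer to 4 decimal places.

0.7000

ρ = 1 − 6Σd² / [n(n²−1)] = 1 − 6×6 / (5×24)
  = 1 − 36/120 = 1 − 0.30000 ≈ 0.7000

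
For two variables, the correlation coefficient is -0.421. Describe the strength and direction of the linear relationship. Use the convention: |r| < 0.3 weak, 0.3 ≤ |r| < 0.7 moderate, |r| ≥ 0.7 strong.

moderate negative

r = -0.421 < 0 so the relationship is negative.
|r| = 0.421, which falls in the moderate range.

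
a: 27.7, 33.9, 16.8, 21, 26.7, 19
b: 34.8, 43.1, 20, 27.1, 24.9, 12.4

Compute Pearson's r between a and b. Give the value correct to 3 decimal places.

n = 6, Σa = 145.1, Σb = 162.3, Σa² = 3713.63, Σb² = 4976.83, Σab = 4230.58
nΣab − ΣaΣb = 25383.48 − 23549.73 = 1833.75
nΣa² − (Σa)² = 22281.78 − 21054.01 = 1227.77; nΣb² − (Σb)² = 29860.98 − 26341.29 = 3519.69
r = 1833.75 / √(1227.77 × 3519.69) = 1833.75 / 2078.7905 ≈ 0.882

0.882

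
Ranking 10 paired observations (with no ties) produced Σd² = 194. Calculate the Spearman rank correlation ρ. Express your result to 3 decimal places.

ρ = 1 − 6Σd² / [n(n²−1)] = 1 − 6×194 / (10×99)
  = 1 − 1164/990 = 1 − 1.1758 ≈ -0.176

-0.176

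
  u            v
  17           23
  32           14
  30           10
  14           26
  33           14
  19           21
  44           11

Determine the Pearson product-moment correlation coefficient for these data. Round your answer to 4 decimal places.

-0.9032

n = 7, Σu = 189, Σv = 119, Σu² = 5795, Σv² = 2259, Σuv = 2848
nΣuv − ΣuΣv = 19936 − 22491 = -2555
nΣu² − (Σu)² = 40565 − 35721 = 4844; nΣv² − (Σv)² = 15813 − 14161 = 1652
r = -2555 / √(4844 × 1652) = -2555 / 2828.8316 ≈ -0.9032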